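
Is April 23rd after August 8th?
No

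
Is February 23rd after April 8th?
No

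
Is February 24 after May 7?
No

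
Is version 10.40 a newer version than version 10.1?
Yes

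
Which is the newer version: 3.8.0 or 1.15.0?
3.8.0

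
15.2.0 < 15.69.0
True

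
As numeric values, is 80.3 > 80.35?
False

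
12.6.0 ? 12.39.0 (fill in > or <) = <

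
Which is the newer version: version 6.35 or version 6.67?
version 6.67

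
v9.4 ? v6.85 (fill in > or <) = >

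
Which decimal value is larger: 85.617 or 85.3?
85.617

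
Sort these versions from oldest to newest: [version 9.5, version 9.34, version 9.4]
[version 9.4, version 9.5, version 9.34]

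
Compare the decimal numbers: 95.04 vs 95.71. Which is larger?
95.71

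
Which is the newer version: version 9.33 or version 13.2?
version 13.2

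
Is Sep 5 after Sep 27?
No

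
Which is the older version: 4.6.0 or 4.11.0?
4.6.0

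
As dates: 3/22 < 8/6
True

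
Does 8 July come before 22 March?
No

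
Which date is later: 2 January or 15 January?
15 January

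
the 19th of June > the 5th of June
True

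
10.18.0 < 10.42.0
True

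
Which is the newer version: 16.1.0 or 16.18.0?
16.18.0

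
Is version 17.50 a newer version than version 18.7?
No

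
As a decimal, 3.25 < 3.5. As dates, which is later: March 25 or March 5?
March 25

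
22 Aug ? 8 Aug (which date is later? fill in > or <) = >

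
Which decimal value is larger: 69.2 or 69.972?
69.972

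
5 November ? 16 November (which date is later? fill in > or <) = <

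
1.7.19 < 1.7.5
False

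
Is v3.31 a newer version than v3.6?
Yes. Version numbers are compared segment by segment as integers, not as decimals: minor version 31 > 6, so v3.31 > v3.6 (even though the decimal 3.31 < 3.6).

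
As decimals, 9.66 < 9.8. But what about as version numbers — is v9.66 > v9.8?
True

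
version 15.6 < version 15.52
True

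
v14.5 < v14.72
True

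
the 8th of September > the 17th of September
False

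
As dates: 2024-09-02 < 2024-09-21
True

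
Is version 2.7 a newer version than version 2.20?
No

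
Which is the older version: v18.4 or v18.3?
v18.3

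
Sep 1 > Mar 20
True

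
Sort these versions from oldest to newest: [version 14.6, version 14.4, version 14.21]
[version 14.4, version 14.6, version 14.21]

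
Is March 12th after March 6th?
Yes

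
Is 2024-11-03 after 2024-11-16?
No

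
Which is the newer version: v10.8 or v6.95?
v10.8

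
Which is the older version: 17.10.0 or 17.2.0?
17.2.0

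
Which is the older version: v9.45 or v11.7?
v9.45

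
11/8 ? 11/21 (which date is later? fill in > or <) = <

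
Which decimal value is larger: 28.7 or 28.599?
28.7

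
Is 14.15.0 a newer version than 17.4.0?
No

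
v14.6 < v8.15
False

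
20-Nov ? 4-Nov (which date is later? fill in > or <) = >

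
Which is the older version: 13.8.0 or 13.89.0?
13.8.0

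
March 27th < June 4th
True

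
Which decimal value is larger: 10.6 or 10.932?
10.932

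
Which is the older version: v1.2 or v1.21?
v1.2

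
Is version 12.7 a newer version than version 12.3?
Yes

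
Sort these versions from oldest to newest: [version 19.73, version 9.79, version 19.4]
[version 9.79, version 19.4, version 19.73]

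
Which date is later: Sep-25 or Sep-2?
Sep-25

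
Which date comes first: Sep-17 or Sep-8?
Sep-8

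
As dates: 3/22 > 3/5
True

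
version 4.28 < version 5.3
True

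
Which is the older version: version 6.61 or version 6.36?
version 6.36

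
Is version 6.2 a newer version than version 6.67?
No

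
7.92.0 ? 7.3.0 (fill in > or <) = >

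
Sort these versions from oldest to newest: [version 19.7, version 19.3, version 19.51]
[version 19.3, version 19.7, version 19.51]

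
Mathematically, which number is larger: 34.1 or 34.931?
34.931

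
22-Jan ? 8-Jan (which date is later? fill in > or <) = >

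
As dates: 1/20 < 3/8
True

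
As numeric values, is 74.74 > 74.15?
True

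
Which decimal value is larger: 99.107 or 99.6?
99.6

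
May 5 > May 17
False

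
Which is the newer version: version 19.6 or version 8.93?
version 19.6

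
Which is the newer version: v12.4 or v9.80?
v12.4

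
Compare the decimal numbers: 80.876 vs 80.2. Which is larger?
80.876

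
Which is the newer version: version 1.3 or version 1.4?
version 1.4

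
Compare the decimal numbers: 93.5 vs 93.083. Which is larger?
93.5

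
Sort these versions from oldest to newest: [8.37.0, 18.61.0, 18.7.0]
[8.37.0, 18.7.0, 18.61.0]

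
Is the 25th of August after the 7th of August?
Yes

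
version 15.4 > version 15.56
False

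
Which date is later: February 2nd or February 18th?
February 18th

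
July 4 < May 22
False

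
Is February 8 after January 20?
Yes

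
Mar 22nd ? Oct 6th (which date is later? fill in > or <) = <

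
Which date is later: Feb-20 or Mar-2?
Mar-2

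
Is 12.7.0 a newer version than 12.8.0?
No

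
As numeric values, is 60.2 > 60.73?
False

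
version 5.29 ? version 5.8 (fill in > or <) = >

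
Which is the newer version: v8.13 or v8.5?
v8.13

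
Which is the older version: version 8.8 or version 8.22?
version 8.8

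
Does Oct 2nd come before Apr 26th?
No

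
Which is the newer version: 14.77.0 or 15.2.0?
15.2.0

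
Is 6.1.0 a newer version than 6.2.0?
No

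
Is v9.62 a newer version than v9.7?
Yes. Version numbers are compared segment by segment as integers, not as decimals: minor version 62 > 7, so v9.62 > v9.7 (even though the decimal 9.62 < 9.7).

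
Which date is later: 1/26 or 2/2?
2/2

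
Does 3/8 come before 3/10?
Yes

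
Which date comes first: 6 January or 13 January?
6 January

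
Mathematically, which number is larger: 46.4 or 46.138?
46.4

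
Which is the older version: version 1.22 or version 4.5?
version 1.22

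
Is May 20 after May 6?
Yes. Day 20 comes after day 6 in May — this is a date comparison, not a decimal one (the decimal 5.20 would be smaller than 5.6).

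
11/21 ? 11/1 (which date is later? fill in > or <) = >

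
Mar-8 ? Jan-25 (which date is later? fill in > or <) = >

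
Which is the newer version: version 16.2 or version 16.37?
version 16.37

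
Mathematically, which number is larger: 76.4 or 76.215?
76.4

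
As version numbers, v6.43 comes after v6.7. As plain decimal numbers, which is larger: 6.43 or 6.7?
6.7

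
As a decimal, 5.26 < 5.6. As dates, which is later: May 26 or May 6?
May 26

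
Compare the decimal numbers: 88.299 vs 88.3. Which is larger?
88.3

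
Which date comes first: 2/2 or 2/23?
2/2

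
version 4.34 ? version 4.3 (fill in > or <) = >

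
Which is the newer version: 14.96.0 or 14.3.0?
14.96.0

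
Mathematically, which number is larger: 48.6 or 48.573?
48.6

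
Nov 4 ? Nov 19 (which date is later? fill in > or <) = <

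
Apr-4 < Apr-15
True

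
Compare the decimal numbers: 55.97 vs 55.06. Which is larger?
55.97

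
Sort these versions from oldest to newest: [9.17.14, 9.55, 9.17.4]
[9.17.4, 9.17.14, 9.55]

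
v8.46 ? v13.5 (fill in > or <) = <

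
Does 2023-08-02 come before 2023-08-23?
Yes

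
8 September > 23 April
True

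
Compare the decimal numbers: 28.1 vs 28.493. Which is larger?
28.493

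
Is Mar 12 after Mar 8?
Yes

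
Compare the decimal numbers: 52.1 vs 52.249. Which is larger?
52.249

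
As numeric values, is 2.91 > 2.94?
False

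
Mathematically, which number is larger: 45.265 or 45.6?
45.6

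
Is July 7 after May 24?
Yes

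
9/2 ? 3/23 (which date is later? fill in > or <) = >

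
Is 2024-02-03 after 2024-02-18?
No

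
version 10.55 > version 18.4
False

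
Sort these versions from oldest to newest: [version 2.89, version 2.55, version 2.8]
[version 2.8, version 2.55, version 2.89]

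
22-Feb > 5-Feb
True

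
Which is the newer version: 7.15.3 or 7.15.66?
7.15.66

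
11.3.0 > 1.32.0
True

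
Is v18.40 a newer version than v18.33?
Yes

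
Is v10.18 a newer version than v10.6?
Yes. Version numbers are compared segment by segment as integers, not as decimals: minor version 18 > 6, so v10.18 > v10.6 (even though the decimal 10.18 < 10.6).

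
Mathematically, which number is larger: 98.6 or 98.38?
98.6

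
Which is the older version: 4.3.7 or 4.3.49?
4.3.7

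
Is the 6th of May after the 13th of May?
No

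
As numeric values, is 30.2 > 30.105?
True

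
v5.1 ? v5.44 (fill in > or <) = <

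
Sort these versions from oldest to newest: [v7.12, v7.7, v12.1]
[v7.7, v7.12, v12.1]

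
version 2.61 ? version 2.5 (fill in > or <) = >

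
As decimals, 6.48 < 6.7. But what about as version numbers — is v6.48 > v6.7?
True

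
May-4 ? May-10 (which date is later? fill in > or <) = <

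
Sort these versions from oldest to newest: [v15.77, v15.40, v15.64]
[v15.40, v15.64, v15.77]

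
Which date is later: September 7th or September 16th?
September 16th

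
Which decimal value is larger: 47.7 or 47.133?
47.7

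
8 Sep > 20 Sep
False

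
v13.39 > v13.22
True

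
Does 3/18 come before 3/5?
No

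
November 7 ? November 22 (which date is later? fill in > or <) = <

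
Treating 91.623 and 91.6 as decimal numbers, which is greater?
91.623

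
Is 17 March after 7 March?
Yes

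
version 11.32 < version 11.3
False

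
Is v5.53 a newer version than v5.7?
Yes. Version numbers are compared segment by segment as integers, not as decimals: minor version 53 > 7, so v5.53 > v5.7 (even though the decimal 5.53 < 5.7).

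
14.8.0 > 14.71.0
False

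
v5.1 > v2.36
True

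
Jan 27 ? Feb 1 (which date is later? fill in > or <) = <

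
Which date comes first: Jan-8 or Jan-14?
Jan-8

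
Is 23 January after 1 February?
No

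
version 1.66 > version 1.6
True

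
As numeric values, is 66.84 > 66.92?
False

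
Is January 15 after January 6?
Yes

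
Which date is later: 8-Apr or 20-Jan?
8-Apr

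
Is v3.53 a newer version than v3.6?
Yes. Version numbers are compared segment by segment as integers, not as decimals: minor version 53 > 6, so v3.53 > v3.6 (even though the decimal 3.53 < 3.6).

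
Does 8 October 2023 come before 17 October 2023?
Yes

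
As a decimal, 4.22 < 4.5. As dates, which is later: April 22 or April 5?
April 22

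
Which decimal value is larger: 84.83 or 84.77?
84.83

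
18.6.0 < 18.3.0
False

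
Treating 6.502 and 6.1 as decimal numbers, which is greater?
6.502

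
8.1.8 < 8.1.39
True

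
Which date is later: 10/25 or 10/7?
10/25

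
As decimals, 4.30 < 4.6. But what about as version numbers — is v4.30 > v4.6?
True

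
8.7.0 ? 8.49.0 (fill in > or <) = <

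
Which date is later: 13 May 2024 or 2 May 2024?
13 May 2024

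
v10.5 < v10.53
True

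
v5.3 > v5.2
True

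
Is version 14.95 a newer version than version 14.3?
Yes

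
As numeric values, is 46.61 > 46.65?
False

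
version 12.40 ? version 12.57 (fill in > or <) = <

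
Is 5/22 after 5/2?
Yes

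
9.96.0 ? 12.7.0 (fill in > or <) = <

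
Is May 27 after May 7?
Yes. Day 27 comes after day 7 in May — this is a date comparison, not a decimal one (the decimal 5.27 would be smaller than 5.7).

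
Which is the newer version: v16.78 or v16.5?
v16.78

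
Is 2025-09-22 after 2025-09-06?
Yes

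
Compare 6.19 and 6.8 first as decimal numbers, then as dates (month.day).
As decimals: 6.19 < 6.8. As dates: 6/19 is later than 6/8 (day 19 > day 8).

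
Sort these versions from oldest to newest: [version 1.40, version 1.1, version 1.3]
[version 1.1, version 1.3, version 1.40]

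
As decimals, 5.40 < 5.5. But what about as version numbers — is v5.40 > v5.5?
True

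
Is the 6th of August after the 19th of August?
No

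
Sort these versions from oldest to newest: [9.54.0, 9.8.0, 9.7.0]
[9.7.0, 9.8.0, 9.54.0]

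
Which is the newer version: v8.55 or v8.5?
v8.55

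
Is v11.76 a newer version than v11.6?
Yes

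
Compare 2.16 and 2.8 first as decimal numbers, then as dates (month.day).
As decimals: 2.16 < 2.8. As dates: 2/16 is later than 2/8 (day 16 > day 8).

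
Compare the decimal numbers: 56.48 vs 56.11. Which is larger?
56.48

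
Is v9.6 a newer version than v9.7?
No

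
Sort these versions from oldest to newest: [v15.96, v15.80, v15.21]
[v15.21, v15.80, v15.96]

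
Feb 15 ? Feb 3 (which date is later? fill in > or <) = >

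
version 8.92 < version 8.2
False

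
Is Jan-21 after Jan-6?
Yes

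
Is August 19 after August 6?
Yes. Day 19 comes after day 6 in August — this is a date comparison, not a decimal one (the decimal 8.19 would be smaller than 8.6).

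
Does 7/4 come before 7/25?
Yes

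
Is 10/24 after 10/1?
Yes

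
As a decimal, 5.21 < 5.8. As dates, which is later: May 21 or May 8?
May 21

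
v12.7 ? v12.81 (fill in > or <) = <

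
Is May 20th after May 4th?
Yes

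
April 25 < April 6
False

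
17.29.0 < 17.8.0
False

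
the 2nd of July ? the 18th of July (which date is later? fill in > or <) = <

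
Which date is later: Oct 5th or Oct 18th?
Oct 18th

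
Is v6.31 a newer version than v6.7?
Yes. Version numbers are compared segment by segment as integers, not as decimals: minor version 31 > 7, so v6.31 > v6.7 (even though the decimal 6.31 < 6.7).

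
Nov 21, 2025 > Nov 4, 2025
True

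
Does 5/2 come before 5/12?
Yes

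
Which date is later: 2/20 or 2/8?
2/20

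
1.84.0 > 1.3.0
True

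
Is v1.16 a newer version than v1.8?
Yes. Version numbers are compared segment by segment as integers, not as decimals: minor version 16 > 8, so v1.16 > v1.8 (even though the decimal 1.16 < 1.8).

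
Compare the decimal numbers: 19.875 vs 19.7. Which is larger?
19.875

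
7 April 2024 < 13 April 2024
True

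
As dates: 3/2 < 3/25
True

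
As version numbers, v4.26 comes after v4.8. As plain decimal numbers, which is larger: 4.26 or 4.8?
4.8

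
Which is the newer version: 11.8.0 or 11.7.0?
11.8.0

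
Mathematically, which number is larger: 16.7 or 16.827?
16.827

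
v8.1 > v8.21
False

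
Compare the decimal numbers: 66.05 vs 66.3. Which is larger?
66.3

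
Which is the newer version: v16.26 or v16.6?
v16.26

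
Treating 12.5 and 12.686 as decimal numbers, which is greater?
12.686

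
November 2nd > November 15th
False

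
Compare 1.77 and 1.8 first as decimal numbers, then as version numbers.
As decimals: 1.77 < 1.8. As versions: v1.77 > v1.8 (minor version 77 > 8).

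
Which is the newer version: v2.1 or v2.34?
v2.34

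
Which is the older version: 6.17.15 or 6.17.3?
6.17.3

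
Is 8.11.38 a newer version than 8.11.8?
Yes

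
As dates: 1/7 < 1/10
True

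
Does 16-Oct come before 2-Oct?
No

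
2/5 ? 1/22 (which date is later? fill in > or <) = >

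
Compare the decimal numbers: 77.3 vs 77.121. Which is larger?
77.3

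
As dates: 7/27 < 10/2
True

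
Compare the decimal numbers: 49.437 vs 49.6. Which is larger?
49.6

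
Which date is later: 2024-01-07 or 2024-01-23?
2024-01-23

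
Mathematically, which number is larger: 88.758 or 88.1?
88.758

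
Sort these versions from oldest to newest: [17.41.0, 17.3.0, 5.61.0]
[5.61.0, 17.3.0, 17.41.0]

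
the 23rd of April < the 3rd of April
False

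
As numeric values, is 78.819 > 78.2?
True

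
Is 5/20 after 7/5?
No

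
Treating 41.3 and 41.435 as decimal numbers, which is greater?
41.435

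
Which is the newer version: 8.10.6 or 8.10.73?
8.10.73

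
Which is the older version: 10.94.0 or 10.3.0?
10.3.0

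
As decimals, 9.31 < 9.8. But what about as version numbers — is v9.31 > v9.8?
True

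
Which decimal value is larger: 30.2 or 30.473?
30.473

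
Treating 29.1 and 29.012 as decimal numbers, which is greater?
29.1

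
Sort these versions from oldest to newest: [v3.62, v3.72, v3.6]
[v3.6, v3.62, v3.72]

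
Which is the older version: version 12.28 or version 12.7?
version 12.7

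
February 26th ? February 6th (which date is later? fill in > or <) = >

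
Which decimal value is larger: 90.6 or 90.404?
90.6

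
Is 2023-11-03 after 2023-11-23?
No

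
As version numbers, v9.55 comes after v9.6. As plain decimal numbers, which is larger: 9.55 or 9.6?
9.6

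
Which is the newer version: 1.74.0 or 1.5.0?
1.74.0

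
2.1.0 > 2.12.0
False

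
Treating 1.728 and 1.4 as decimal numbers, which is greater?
1.728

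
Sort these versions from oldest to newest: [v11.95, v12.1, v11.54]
[v11.54, v11.95, v12.1]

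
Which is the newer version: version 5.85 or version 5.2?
version 5.85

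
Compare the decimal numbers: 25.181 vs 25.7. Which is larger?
25.7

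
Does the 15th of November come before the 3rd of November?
No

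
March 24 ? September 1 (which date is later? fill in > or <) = <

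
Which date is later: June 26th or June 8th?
June 26th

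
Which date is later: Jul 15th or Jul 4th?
Jul 15th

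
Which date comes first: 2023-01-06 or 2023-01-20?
2023-01-06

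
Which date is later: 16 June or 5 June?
16 June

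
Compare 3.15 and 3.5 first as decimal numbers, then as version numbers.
As decimals: 3.15 < 3.5. As versions: v3.15 > v3.5 (minor version 15 > 5).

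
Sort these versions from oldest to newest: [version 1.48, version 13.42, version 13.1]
[version 1.48, version 13.1, version 13.42]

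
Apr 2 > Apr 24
False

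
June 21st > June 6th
True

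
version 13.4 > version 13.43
False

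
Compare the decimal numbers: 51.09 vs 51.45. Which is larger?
51.45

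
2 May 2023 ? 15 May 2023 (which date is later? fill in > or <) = <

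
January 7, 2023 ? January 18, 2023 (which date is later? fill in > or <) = <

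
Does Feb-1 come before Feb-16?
Yes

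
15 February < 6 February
False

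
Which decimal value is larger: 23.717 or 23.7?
23.717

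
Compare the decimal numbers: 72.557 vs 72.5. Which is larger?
72.557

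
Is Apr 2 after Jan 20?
Yes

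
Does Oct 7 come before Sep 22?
No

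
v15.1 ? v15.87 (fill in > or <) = <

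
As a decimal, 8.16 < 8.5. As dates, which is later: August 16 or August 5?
August 16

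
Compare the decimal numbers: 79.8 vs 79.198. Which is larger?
79.8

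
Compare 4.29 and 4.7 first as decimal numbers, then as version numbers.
As decimals: 4.29 < 4.7. As versions: v4.29 > v4.7 (minor version 29 > 7).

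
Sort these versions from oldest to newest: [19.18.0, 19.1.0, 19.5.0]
[19.1.0, 19.5.0, 19.18.0]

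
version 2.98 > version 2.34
True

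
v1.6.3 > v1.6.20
False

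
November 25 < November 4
False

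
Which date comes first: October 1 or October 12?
October 1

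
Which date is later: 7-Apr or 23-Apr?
23-Apr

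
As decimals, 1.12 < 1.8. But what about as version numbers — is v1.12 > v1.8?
True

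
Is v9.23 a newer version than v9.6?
Yes. Version numbers are compared segment by segment as integers, not as decimals: minor version 23 > 6, so v9.23 > v9.6 (even though the decimal 9.23 < 9.6).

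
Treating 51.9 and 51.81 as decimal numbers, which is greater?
51.9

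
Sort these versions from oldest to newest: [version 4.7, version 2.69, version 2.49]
[version 2.49, version 2.69, version 4.7]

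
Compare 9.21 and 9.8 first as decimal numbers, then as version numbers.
As decimals: 9.21 < 9.8. As versions: v9.21 > v9.8 (minor version 21 > 8).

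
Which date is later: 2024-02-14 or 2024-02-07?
2024-02-14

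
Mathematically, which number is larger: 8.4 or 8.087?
8.4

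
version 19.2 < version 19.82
True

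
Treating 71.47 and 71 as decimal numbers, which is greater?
71.47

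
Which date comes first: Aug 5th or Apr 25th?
Apr 25th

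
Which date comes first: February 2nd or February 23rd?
February 2nd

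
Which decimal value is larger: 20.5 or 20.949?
20.949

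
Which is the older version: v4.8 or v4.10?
v4.8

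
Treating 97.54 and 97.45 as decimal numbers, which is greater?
97.54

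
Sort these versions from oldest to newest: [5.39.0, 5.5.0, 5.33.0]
[5.5.0, 5.33.0, 5.39.0]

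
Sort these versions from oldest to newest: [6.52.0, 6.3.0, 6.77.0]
[6.3.0, 6.52.0, 6.77.0]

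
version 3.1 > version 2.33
True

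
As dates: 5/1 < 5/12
True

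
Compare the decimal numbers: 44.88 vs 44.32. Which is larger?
44.88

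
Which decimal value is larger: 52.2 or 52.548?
52.548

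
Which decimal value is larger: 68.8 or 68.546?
68.8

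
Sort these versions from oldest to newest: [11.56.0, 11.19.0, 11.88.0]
[11.19.0, 11.56.0, 11.88.0]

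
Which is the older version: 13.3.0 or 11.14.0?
11.14.0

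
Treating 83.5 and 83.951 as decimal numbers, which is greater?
83.951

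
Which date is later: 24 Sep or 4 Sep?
24 Sep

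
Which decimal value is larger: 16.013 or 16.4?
16.4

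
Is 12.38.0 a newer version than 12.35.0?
Yes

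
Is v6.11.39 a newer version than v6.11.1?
Yes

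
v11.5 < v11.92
True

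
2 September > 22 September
False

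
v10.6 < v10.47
True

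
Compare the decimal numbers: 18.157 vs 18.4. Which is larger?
18.4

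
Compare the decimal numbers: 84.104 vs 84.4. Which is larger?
84.4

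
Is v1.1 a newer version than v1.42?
No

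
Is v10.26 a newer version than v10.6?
Yes. Version numbers are compared segment by segment as integers, not as decimals: minor version 26 > 6, so v10.26 > v10.6 (even though the decimal 10.26 < 10.6).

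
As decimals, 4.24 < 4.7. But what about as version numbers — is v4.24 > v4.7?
True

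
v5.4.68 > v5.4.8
True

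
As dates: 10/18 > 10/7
True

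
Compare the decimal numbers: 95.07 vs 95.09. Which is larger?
95.09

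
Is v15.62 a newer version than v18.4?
No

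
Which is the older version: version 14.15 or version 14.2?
version 14.2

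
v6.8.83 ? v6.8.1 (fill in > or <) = >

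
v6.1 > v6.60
False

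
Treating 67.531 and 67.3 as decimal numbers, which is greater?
67.531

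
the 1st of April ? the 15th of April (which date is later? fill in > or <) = <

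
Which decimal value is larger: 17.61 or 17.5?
17.61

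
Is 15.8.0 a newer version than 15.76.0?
No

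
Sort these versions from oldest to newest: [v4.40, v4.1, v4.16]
[v4.1, v4.16, v4.40]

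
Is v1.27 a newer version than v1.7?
Yes. Version numbers are compared segment by segment as integers, not as decimals: minor version 27 > 7, so v1.27 > v1.7 (even though the decimal 1.27 < 1.7).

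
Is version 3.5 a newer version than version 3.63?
No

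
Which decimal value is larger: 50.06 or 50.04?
50.06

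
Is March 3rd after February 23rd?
Yes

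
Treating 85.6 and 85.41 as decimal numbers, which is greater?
85.6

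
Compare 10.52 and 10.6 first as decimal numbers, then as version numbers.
As decimals: 10.52 < 10.6. As versions: v10.52 > v10.6 (minor version 52 > 6).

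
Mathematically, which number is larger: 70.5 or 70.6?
70.6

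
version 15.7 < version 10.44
False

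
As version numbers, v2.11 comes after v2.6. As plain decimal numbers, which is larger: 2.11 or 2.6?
2.6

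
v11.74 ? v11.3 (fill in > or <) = >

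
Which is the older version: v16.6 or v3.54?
v3.54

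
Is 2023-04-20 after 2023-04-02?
Yes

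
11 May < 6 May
False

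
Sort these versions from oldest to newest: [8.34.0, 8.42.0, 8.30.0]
[8.30.0, 8.34.0, 8.42.0]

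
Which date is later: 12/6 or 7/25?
12/6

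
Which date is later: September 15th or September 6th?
September 15th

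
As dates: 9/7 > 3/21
True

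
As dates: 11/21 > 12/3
False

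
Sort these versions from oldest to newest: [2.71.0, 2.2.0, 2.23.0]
[2.2.0, 2.23.0, 2.71.0]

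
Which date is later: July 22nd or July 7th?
July 22nd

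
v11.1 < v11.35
True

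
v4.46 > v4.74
False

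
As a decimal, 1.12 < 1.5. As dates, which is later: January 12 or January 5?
January 12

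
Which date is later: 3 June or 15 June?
15 June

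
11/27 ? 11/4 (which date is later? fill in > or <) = >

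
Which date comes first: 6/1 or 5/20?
5/20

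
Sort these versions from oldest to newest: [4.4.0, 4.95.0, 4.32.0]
[4.4.0, 4.32.0, 4.95.0]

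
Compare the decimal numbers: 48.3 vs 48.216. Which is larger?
48.3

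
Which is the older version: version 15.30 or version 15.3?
version 15.3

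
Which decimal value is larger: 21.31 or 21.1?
21.31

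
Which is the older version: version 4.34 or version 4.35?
version 4.34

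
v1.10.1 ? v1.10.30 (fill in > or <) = <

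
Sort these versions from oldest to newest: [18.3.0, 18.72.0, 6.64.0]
[6.64.0, 18.3.0, 18.72.0]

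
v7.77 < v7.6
False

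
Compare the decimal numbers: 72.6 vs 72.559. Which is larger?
72.6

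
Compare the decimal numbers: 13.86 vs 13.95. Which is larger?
13.95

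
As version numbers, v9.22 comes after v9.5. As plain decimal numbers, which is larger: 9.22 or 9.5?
9.5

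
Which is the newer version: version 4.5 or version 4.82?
version 4.82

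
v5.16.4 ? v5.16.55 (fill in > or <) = <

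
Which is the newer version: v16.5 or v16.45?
v16.45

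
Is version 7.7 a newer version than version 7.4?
Yes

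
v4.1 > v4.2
False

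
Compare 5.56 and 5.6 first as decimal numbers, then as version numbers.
As decimals: 5.56 < 5.6. As versions: v5.56 > v5.6 (minor version 56 > 6).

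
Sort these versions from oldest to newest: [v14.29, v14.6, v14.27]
[v14.6, v14.27, v14.29]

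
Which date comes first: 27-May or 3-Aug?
27-May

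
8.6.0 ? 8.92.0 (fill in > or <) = <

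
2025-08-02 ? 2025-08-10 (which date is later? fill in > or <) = <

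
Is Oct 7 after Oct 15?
No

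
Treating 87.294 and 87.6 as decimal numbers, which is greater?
87.6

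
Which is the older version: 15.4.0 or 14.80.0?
14.80.0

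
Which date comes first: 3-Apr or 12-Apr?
3-Apr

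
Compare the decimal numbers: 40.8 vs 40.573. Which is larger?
40.8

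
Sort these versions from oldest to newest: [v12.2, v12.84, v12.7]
[v12.2, v12.7, v12.84]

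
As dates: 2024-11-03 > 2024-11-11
False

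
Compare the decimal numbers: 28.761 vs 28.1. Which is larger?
28.761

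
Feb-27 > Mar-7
False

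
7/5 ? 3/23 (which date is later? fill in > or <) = >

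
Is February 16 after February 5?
Yes. Day 16 comes after day 5 in February — this is a date comparison, not a decimal one (the decimal 2.16 would be smaller than 2.5).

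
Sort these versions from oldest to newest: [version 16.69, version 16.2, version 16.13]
[version 16.2, version 16.13, version 16.69]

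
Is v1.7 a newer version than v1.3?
Yes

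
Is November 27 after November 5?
Yes. Day 27 comes after day 5 in November — this is a date comparison, not a decimal one (the decimal 11.27 would be smaller than 11.5).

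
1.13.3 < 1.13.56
True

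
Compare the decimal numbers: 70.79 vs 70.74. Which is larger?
70.79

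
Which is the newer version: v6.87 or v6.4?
v6.87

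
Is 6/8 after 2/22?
Yes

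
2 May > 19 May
False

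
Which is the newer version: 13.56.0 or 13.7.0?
13.56.0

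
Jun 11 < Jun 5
False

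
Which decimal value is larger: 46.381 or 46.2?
46.381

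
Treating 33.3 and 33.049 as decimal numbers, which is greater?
33.3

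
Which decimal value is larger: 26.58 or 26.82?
26.82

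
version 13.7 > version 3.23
True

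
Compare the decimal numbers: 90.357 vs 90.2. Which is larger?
90.357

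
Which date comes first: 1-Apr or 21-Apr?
1-Apr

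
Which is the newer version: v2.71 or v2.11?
v2.71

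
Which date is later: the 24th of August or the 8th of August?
the 24th of August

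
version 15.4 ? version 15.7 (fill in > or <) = <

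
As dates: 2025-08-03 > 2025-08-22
False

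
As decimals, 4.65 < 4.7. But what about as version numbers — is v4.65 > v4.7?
True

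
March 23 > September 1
False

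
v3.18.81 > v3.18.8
True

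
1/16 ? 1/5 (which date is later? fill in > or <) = >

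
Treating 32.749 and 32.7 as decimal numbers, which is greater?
32.749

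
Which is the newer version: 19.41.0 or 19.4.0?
19.41.0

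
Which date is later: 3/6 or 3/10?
3/10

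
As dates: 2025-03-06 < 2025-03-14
True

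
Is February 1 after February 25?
No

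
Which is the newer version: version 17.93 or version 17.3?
version 17.93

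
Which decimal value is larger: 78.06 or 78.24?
78.24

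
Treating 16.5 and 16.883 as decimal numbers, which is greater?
16.883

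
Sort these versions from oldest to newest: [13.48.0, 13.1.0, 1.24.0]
[1.24.0, 13.1.0, 13.48.0]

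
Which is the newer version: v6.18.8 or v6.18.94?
v6.18.94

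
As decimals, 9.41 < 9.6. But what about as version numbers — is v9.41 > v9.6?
True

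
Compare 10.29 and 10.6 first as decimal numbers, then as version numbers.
As decimals: 10.29 < 10.6. As versions: v10.29 > v10.6 (minor version 29 > 6).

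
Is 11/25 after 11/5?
Yes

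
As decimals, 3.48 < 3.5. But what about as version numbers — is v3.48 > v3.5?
True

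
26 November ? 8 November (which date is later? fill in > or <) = >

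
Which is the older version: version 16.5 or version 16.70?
version 16.5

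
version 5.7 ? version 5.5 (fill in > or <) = >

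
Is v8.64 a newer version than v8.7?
Yes. Version numbers are compared segment by segment as integers, not as decimals: minor version 64 > 7, so v8.64 > v8.7 (even though the decimal 8.64 < 8.7).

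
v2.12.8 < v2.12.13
True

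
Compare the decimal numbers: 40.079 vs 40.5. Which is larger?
40.5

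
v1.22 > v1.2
True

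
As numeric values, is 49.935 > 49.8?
True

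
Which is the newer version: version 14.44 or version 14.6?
version 14.44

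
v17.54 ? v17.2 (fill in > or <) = >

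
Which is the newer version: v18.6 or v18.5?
v18.6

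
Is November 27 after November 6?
Yes. Day 27 comes after day 6 in November — this is a date comparison, not a decimal one (the decimal 11.27 would be smaller than 11.6).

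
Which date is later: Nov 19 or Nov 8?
Nov 19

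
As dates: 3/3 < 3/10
True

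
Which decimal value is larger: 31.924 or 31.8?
31.924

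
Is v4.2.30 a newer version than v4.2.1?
Yes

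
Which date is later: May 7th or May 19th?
May 19th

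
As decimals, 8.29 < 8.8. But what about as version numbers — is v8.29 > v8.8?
True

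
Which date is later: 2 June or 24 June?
24 June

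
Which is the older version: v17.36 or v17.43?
v17.36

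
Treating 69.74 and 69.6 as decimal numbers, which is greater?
69.74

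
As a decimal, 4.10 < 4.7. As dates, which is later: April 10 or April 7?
April 10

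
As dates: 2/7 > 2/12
False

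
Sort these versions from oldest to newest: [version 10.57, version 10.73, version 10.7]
[version 10.7, version 10.57, version 10.73]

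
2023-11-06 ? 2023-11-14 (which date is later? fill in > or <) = <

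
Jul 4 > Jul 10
False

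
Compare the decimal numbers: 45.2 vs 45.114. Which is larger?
45.2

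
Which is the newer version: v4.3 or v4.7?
v4.7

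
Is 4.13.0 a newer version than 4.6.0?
Yes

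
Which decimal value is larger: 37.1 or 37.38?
37.38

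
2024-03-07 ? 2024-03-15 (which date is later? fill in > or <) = <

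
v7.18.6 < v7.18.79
True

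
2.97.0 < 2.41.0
False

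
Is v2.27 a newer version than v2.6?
Yes. Version numbers are compared segment by segment as integers, not as decimals: minor version 27 > 6, so v2.27 > v2.6 (even though the decimal 2.27 < 2.6).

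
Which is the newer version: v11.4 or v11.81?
v11.81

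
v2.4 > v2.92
False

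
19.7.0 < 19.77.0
True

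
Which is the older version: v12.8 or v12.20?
v12.8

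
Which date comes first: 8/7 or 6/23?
6/23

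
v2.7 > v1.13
True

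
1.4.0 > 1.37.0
False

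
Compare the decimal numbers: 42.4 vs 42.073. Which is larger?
42.4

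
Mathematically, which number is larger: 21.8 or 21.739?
21.8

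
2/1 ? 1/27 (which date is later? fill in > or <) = >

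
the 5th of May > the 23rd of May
False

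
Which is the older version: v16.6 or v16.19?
v16.6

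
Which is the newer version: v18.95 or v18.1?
v18.95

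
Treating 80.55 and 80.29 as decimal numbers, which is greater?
80.55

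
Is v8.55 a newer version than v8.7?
Yes. Version numbers are compared segment by segment as integers, not as decimals: minor version 55 > 7, so v8.55 > v8.7 (even though the decimal 8.55 < 8.7).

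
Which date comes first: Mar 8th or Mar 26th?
Mar 8th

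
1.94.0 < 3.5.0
True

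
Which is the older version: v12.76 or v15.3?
v12.76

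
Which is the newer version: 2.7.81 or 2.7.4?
2.7.81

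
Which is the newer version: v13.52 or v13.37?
v13.52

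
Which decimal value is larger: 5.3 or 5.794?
5.794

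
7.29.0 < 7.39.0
True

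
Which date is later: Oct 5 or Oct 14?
Oct 14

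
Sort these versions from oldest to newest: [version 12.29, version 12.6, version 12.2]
[version 12.2, version 12.6, version 12.29]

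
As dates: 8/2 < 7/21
False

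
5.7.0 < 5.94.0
True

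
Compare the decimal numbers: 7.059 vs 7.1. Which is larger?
7.1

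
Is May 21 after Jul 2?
No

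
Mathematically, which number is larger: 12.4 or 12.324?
12.4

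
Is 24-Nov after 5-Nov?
Yes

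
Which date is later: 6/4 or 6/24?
6/24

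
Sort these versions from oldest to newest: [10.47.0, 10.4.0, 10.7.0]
[10.4.0, 10.7.0, 10.47.0]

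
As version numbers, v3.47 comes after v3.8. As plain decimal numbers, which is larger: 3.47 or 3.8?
3.8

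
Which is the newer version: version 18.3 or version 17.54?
version 18.3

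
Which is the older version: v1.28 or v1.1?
v1.1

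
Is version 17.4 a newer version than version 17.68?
No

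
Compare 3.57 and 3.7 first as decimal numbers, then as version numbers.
As decimals: 3.57 < 3.7. As versions: v3.57 > v3.7 (minor version 57 > 7).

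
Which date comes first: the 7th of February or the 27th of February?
the 7th of February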